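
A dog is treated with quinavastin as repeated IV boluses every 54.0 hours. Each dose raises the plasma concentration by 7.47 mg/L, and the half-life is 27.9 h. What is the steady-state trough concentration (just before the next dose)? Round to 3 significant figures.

2.64 mg/L

k = ln 2 / 27.9 = 0.02484 h⁻¹
Fraction remaining after one interval: e^(−kτ) = e^(−0.02484 × 54.0) = 0.2614
R = 1 / (1 − 0.2614) = 1.354
Css,max = 7.47 × 1.354 = 10.11 mg/L
Css,min = Css,max × e^(−kτ) = 10.11 × 0.2614 ≈ 2.64 mg/L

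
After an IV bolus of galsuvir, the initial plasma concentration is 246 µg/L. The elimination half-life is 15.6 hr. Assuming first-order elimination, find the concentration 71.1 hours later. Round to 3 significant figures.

10.4 µg/L

k = ln 2 / 15.6 = 0.04443 hr⁻¹
C(t) = C₀ e^(−kt) = 246 × e^(−0.04443 × 71.1) = 246 × e^(−3.159) = 246 × 0.04246 ≈ 10.4 µg/L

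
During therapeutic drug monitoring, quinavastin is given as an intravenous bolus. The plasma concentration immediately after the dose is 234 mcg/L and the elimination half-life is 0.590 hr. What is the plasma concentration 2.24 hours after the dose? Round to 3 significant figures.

16.8 mcg/L

k = ln 2 / 0.590 = 1.175 hr⁻¹
C(t) = C₀ e^(−kt) = 234 × e^(−1.175 × 2.24) = 234 × e^(−2.632) = 234 × 0.07196 ≈ 16.8 mcg/L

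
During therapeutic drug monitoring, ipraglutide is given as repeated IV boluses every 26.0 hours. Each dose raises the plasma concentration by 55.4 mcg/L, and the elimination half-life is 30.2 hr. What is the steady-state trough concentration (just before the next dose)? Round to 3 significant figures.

67.9 mcg/L

k = ln 2 / 30.2 = 0.02295 hr⁻¹
Fraction remaining after one interval: e^(−kτ) = e^(−0.02295 × 26.0) = 0.5506
R = 1 / (1 − 0.5506) = 2.225
Css,max = 55.4 × 2.225 = 123.3 mcg/L
Css,min = Css,max × e^(−kτ) = 123.3 × 0.5506 ≈ 67.9 mcg/L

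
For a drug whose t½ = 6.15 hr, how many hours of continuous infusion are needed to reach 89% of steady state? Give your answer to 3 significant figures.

k = ln 2 / 6.15 = 0.1127 hr⁻¹
f = 1 − e^(−kt)  ⇒  t = −ln(1 − f) / k
t = −ln(1 − 0.89) / 0.1127 = 2.207 / 0.1127 ≈ 19.6 hours

19.6 hours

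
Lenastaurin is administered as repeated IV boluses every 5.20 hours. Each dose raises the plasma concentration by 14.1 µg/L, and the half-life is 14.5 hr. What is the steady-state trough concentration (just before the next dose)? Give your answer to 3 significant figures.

50.0 µg/L

k = ln 2 / 14.5 = 0.04780 hr⁻¹
Fraction remaining after one interval: e^(−kτ) = e^(−0.04780 × 5.20) = 0.7799
R = 1 / (1 − 0.7799) = 4.544
Css,max = 14.1 × 4.544 = 64.06 µg/L
Css,min = Css,max × e^(−kτ) = 64.06 × 0.7799 ≈ 50.0 µg/L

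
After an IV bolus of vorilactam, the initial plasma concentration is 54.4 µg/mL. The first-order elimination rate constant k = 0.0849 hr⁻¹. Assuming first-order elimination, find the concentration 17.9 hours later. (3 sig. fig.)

C(t) = C₀ e^(−kt) = 54.4 × e^(−0.08490 × 17.9) = 54.4 × e^(−1.520) = 54.4 × 0.2188 ≈ 11.9 µg/mL

11.9 µg/mL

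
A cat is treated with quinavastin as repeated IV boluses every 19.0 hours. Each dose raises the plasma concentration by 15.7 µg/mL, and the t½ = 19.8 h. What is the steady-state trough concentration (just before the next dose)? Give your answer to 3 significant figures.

k = ln 2 / 19.8 = 0.03501 h⁻¹
Fraction remaining after one interval: e^(−kτ) = e^(−0.03501 × 19.0) = 0.5142
R = 1 / (1 − 0.5142) = 2.058
Css,max = 15.7 × 2.058 = 32.32 µg/mL
Css,min = Css,max × e^(−kτ) = 32.32 × 0.5142 ≈ 16.6 µg/mL

16.6 µg/mL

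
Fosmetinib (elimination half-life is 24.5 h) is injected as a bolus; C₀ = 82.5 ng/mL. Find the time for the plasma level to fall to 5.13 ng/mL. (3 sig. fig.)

98.2 hours

k = ln 2 / 24.5 = 0.02829 h⁻¹
C(t) = C₀ e^(−kt)  ⇒  t = ln(C₀/C) / k
t = ln(82.5/5.13) / 0.02829 = 2.778 / 0.02829 ≈ 98.2 hours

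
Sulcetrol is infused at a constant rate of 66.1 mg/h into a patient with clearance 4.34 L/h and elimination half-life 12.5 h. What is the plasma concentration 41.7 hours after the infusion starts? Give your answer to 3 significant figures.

Css = rate / CL = 66.1 / 4.34 = 15.23 µg/mL
k = ln 2 / 12.5 = 0.05545 h⁻¹
C(t) = Css (1 − e^(−kt)) = 15.23 × (1 − e^(−2.312)) = 15.23 × 0.9010 ≈ 13.7 µg/mL

13.7 µg/mL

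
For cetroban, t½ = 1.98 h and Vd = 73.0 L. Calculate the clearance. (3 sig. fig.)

k = ln 2 / t½ = ln 2 / 1.98 = 0.3501 h⁻¹
CL = k · V = 0.3501 × 73.0 ≈ 25.6 L/h

25.6 L/h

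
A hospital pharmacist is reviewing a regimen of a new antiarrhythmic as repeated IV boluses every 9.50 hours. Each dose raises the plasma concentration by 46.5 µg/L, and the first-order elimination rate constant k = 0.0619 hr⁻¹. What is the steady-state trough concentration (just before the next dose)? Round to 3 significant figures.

58.1 µg/L

Fraction remaining after one interval: e^(−kτ) = e^(−0.06190 × 9.50) = 0.5554
R = 1 / (1 − 0.5554) = 2.249
Css,max = 46.5 × 2.249 = 104.6 µg/L
Css,min = Css,max × e^(−kτ) = 104.6 × 0.5554 ≈ 58.1 µg/L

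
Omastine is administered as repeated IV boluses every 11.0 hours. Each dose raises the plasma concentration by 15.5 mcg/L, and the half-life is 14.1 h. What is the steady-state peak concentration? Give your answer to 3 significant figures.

k = ln 2 / 14.1 = 0.04916 h⁻¹
Fraction remaining after one interval: e^(−kτ) = e^(−0.04916 × 11.0) = 0.5823
R = 1 / (1 − 0.5823) = 2.394
Css,max = 15.5 × 2.394 ≈ 37.1 mcg/L

37.1 mcg/L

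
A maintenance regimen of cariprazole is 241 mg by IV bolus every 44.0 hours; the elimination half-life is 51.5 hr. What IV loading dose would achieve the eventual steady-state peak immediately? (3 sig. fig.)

k = ln 2 / 51.5 = 0.01346 hr⁻¹
Accumulation ratio R = 1 / (1 − e^(−kτ)) = 1 / (1 − e^(−0.01346×44.0)) = 1 / (1 − 0.5531) = 2.238
Loading dose = maintenance dose × R = 241 × 2.238 ≈ 539 mg

539 mg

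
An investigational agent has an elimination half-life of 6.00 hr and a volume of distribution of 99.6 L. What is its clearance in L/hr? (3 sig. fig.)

k = ln 2 / t½ = ln 2 / 6.00 = 0.1155 hr⁻¹
CL = k · V = 0.1155 × 99.6 ≈ 11.5 L/hr

11.5 L/hr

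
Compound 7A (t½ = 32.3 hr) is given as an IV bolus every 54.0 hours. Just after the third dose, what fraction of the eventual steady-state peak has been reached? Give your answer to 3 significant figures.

k = ln 2 / 32.3 = 0.02146 hr⁻¹
f_n = 1 − e^(−nkτ) = 1 − e^(−3 × 0.02146 × 54.0) = 1 − e^(−3.476) = 1 − 0.03092 ≈ 0.969

0.969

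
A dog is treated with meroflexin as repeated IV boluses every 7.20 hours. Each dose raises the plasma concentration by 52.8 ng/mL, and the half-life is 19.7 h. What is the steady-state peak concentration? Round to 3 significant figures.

k = ln 2 / 19.7 = 0.03519 h⁻¹
Fraction remaining after one interval: e^(−kτ) = e^(−0.03519 × 7.20) = 0.7762
R = 1 / (1 − 0.7762) = 4.468
Css,max = 52.8 × 4.468 ≈ 236 ng/mL

236 ng/mL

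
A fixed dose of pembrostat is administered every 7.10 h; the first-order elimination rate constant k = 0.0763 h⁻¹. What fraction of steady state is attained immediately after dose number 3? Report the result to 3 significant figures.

f_n = 1 − e^(−nkτ) = 1 − e^(−3 × 0.07630 × 7.10) = 1 − e^(−1.625) = 1 − 0.1969 ≈ 0.803

0.803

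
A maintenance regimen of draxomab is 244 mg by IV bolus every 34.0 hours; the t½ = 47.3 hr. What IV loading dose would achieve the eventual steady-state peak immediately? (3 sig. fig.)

622 mg

k = ln 2 / 47.3 = 0.01465 hr⁻¹
Accumulation ratio R = 1 / (1 − e^(−kτ)) = 1 / (1 − e^(−0.01465×34.0)) = 1 / (1 − 0.6076) = 2.548
Loading dose = maintenance dose × R = 244 × 2.548 ≈ 622 mg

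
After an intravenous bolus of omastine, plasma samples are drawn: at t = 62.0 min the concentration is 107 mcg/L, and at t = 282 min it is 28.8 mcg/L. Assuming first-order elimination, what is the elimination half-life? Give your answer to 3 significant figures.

k = ln(C₁/C₂) / (t₂ − t₁) = ln(107/28.8) / (282 − 62.0)
  = 1.312 / 220.0 = 0.005966 min⁻¹
t½ = ln 2 / k = ln 2 / 0.005966 ≈ 116 minutes

116 minutes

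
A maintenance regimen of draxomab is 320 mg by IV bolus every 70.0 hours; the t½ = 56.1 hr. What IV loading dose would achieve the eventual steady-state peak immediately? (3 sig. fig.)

k = ln 2 / 56.1 = 0.01236 hr⁻¹
Accumulation ratio R = 1 / (1 − e^(−kτ)) = 1 / (1 − e^(−0.01236×70.0)) = 1 / (1 − 0.4211) = 1.727
Loading dose = maintenance dose × R = 320 × 1.727 ≈ 553 mg

553 mg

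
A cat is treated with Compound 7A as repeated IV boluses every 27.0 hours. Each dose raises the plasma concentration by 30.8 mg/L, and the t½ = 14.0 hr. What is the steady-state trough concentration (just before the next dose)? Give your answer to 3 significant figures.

k = ln 2 / 14.0 = 0.04951 hr⁻¹
Fraction remaining after one interval: e^(−kτ) = e^(−0.04951 × 27.0) = 0.2627
R = 1 / (1 − 0.2627) = 1.356
Css,max = 30.8 × 1.356 = 41.77 mg/L
Css,min = Css,max × e^(−kτ) = 41.77 × 0.2627 ≈ 11.0 mg/L

11.0 mg/L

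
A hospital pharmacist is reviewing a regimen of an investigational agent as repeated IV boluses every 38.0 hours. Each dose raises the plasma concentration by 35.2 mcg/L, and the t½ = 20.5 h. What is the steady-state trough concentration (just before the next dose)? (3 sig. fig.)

k = ln 2 / 20.5 = 0.03381 h⁻¹
Fraction remaining after one interval: e^(−kτ) = e^(−0.03381 × 38.0) = 0.2767
R = 1 / (1 − 0.2767) = 1.383
Css,max = 35.2 × 1.383 = 48.67 mcg/L
Css,min = Css,max × e^(−kτ) = 48.67 × 0.2767 ≈ 13.5 mcg/L

13.5 mcg/L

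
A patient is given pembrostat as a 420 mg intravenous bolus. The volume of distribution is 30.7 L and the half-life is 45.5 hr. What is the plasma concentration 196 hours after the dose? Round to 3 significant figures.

0.691 µg/mL

C₀ = dose / V = 420 / 30.7 = 13.68 µg/mL
k = ln 2 / 45.5 = 0.01523 hr⁻¹
C(t) = C₀ e^(−kt) = 13.68 × e^(−0.01523 × 196) = 13.68 × e^(−2.986) = 13.68 × 0.05050 ≈ 0.691 µg/mL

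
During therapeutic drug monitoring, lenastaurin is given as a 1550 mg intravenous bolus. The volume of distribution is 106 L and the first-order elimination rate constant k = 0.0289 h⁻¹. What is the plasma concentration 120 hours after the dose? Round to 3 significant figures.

0.456 µg/mL

C₀ = dose / V = 1550 / 106 = 14.62 µg/mL
C(t) = C₀ e^(−kt) = 14.62 × e^(−0.02890 × 120) = 14.62 × e^(−3.468) = 14.62 × 0.03118 ≈ 0.456 µg/mL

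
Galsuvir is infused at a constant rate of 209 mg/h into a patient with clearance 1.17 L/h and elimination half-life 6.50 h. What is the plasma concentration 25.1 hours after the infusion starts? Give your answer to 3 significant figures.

166 µg/mL

Css = rate / CL = 209 / 1.17 = 178.6 µg/mL
k = ln 2 / 6.50 = 0.1066 h⁻¹
C(t) = Css (1 − e^(−kt)) = 178.6 × (1 − e^(−2.677)) = 178.6 × 0.9312 ≈ 166 µg/mL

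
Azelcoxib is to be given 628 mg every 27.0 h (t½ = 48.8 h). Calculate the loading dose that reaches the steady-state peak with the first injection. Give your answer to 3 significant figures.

k = ln 2 / 48.8 = 0.01420 h⁻¹
Accumulation ratio R = 1 / (1 − e^(−kτ)) = 1 / (1 − e^(−0.01420×27.0)) = 1 / (1 − 0.6815) = 3.139
Loading dose = maintenance dose × R = 628 × 3.139 ≈ 1970 mg

1970 mg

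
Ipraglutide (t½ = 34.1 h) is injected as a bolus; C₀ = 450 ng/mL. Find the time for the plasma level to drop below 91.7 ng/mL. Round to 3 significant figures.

k = ln 2 / 34.1 = 0.02033 h⁻¹
C(t) = C₀ e^(−kt)  ⇒  t = ln(C₀/C) / k
t = ln(450/91.7) / 0.02033 = 1.591 / 0.02033 ≈ 78.3 hours

78.3 hours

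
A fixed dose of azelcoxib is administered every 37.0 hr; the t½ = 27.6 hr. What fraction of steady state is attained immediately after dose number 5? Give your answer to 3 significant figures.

k = ln 2 / 27.6 = 0.02511 hr⁻¹
f_n = 1 − e^(−nkτ) = 1 − e^(−5 × 0.02511 × 37.0) = 1 − e^(−4.646) = 1 − 0.009599 ≈ 0.990

0.990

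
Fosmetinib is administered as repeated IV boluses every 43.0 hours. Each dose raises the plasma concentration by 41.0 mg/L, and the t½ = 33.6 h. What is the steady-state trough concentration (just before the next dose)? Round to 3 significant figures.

28.7 mg/L

k = ln 2 / 33.6 = 0.02063 h⁻¹
Fraction remaining after one interval: e^(−kτ) = e^(−0.02063 × 43.0) = 0.4119
R = 1 / (1 − 0.4119) = 1.700
Css,max = 41.0 × 1.700 = 69.71 mg/L
Css,min = Css,max × e^(−kτ) = 69.71 × 0.4119 ≈ 28.7 mg/L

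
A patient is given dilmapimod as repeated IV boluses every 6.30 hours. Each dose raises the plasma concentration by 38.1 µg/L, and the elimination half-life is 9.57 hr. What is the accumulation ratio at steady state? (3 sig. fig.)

k = ln 2 / 9.57 = 0.07243 hr⁻¹
Fraction remaining after one interval: e^(−kτ) = e^(−0.07243 × 6.30) = 0.6336
R = 1 / (1 − 0.6336) = 1 / 0.3664 ≈ 2.73

2.73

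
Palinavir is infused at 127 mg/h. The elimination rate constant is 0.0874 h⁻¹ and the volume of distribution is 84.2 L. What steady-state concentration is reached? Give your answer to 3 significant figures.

CL = k · V = 0.0874 × 84.2 = 7.359 L/h
Css = rate / CL = 127 / 7.359 ≈ 17.3 µg/mL

17.3 µg/mL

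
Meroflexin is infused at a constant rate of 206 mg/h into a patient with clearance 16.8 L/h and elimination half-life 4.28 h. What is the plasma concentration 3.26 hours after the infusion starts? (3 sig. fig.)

5.03 µg/mL

Css = rate / CL = 206 / 16.8 = 12.26 µg/mL
k = ln 2 / 4.28 = 0.1620 h⁻¹
C(t) = Css (1 − e^(−kt)) = 12.26 × (1 − e^(−0.5280)) = 12.26 × 0.4102 ≈ 5.03 µg/mL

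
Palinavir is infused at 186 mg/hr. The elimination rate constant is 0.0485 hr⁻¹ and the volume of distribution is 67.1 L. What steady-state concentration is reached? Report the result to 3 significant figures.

57.2 µg/mL

CL = k · V = 0.0485 × 67.1 = 3.254 L/hr
Css = rate / CL = 186 / 3.254 ≈ 57.2 µg/mL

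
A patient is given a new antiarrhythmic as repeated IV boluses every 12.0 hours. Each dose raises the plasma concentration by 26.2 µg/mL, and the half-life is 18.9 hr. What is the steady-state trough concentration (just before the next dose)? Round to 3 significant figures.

47.4 µg/mL

k = ln 2 / 18.9 = 0.03667 hr⁻¹
Fraction remaining after one interval: e^(−kτ) = e^(−0.03667 × 12.0) = 0.6440
R = 1 / (1 − 0.6440) = 2.809
Css,max = 26.2 × 2.809 = 73.59 µg/mL
Css,min = Css,max × e^(−kτ) = 73.59 × 0.6440 ≈ 47.4 µg/mL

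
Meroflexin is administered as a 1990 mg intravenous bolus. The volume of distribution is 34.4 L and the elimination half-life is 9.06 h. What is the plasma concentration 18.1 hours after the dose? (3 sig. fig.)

14.5 mg/L

C₀ = dose / V = 1990 / 34.4 = 57.85 mg/L
k = ln 2 / 9.06 = 0.07651 h⁻¹
C(t) = C₀ e^(−kt) = 57.85 × e^(−0.07651 × 18.1) = 57.85 × e^(−1.385) = 57.85 × 0.2504 ≈ 14.5 mg/L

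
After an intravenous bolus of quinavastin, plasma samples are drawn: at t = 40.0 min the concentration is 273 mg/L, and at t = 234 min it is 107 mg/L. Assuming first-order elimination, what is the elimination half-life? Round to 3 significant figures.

k = ln(C₁/C₂) / (t₂ − t₁) = ln(273/107) / (234 − 40.0)
  = 0.9366 / 194.0 = 0.004828 min⁻¹
t½ = ln 2 / k = ln 2 / 0.004828 ≈ 144 minutes

144 minutes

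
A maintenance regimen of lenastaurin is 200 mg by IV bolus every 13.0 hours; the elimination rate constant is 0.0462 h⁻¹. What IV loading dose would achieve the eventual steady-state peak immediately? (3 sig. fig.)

Accumulation ratio R = 1 / (1 − e^(−kτ)) = 1 / (1 − e^(−0.04620×13.0)) = 1 / (1 − 0.5485) = 2.215
Loading dose = maintenance dose × R = 200 × 2.215 ≈ 443 mg

443 mg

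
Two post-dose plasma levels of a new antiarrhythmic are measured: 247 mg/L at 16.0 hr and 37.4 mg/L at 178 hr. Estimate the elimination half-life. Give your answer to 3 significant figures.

k = ln(C₁/C₂) / (t₂ − t₁) = ln(247/37.4) / (178 − 16.0)
  = 1.888 / 162.0 = 0.01165 hr⁻¹
t½ = ln 2 / k = ln 2 / 0.01165 ≈ 59.5 hours

59.5 hours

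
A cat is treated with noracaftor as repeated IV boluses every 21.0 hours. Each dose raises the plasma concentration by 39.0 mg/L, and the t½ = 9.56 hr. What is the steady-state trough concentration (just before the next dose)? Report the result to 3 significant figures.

10.9 mg/L

k = ln 2 / 9.56 = 0.07250 hr⁻¹
Fraction remaining after one interval: e^(−kτ) = e^(−0.07250 × 21.0) = 0.2181
R = 1 / (1 − 0.2181) = 1.279
Css,max = 39.0 × 1.279 = 49.88 mg/L
Css,min = Css,max × e^(−kτ) = 49.88 × 0.2181 ≈ 10.9 mg/L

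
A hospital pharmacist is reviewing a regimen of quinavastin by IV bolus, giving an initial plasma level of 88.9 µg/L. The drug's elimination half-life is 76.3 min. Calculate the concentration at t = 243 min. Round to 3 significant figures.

k = ln 2 / 76.3 = 0.009084 min⁻¹
243 min is 3.185 half-lives, so C = 88.9 × (1/2)^3.185 = 88.9 × 0.1100 ≈ 9.78 µg/L

9.78 µg/L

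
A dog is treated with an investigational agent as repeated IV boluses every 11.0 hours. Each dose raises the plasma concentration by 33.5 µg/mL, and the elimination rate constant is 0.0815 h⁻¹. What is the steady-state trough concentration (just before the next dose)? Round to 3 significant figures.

Fraction remaining after one interval: e^(−kτ) = e^(−0.08150 × 11.0) = 0.4080
R = 1 / (1 − 0.4080) = 1.689
Css,max = 33.5 × 1.689 = 56.59 µg/mL
Css,min = Css,max × e^(−kτ) = 56.59 × 0.4080 ≈ 23.1 µg/mL

23.1 µg/mL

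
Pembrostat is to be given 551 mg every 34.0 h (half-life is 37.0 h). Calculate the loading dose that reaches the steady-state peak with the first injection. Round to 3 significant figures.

k = ln 2 / 37.0 = 0.01873 h⁻¹
Accumulation ratio R = 1 / (1 − e^(−kτ)) = 1 / (1 − e^(−0.01873×34.0)) = 1 / (1 − 0.5289) = 2.123
Loading dose = maintenance dose × R = 551 × 2.123 ≈ 1170 mg

1170 mg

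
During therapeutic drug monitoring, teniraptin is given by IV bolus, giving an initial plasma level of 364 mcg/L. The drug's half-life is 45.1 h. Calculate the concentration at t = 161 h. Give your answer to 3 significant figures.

k = ln 2 / 45.1 = 0.01537 h⁻¹
161 h is 3.570 half-lives, so C = 364 × (1/2)^3.570 = 364 × 0.08421 ≈ 30.7 mcg/L

30.7 mcg/L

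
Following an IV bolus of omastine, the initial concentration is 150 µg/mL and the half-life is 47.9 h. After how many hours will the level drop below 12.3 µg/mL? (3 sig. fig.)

173 hours

k = ln 2 / 47.9 = 0.01447 h⁻¹
C(t) = C₀ e^(−kt)  ⇒  t = ln(C₀/C) / k
t = ln(150/12.3) / 0.01447 = 2.501 / 0.01447 ≈ 173 hours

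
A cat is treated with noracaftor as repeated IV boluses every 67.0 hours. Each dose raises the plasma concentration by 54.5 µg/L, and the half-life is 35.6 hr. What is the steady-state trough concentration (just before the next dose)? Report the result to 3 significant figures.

k = ln 2 / 35.6 = 0.01947 hr⁻¹
Fraction remaining after one interval: e^(−kτ) = e^(−0.01947 × 67.0) = 0.2713
R = 1 / (1 − 0.2713) = 1.372
Css,max = 54.5 × 1.372 = 74.79 µg/L
Css,min = Css,max × e^(−kτ) = 74.79 × 0.2713 ≈ 20.3 µg/L

20.3 µg/L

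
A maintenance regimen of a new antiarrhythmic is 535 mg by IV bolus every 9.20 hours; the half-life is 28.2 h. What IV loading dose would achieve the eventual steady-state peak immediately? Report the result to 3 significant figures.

2640 mg

k = ln 2 / 28.2 = 0.02458 h⁻¹
Accumulation ratio R = 1 / (1 − e^(−kτ)) = 1 / (1 − e^(−0.02458×9.20)) = 1 / (1 − 0.7976) = 4.941
Loading dose = maintenance dose × R = 535 × 4.941 ≈ 2640 mg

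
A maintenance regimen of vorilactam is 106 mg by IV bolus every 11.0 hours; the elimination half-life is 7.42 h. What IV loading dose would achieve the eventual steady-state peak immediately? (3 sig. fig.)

k = ln 2 / 7.42 = 0.09342 h⁻¹
Accumulation ratio R = 1 / (1 − e^(−kτ)) = 1 / (1 − e^(−0.09342×11.0)) = 1 / (1 − 0.3579) = 1.557
Loading dose = maintenance dose × R = 106 × 1.557 ≈ 165 mg

165 mg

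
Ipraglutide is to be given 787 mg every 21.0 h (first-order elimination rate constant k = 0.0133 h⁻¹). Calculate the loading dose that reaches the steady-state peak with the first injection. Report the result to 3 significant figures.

3230 mg

Accumulation ratio R = 1 / (1 − e^(−kτ)) = 1 / (1 − e^(−0.01330×21.0)) = 1 / (1 − 0.7563) = 4.104
Loading dose = maintenance dose × R = 787 × 4.104 ≈ 3230 mg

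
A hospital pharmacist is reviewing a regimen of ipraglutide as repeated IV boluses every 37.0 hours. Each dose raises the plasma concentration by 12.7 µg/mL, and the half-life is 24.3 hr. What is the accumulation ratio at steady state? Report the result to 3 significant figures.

1.53

k = ln 2 / 24.3 = 0.02852 hr⁻¹
Fraction remaining after one interval: e^(−kτ) = e^(−0.02852 × 37.0) = 0.3480
R = 1 / (1 − 0.3480) = 1 / 0.6520 ≈ 1.53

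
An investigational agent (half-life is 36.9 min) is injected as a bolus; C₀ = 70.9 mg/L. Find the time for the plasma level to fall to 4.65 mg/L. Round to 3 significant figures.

k = ln 2 / 36.9 = 0.01878 min⁻¹
C(t) = C₀ e^(−kt)  ⇒  t = ln(C₀/C) / k
t = ln(70.9/4.65) / 0.01878 = 2.724 / 0.01878 ≈ 145 minutes

145 minutes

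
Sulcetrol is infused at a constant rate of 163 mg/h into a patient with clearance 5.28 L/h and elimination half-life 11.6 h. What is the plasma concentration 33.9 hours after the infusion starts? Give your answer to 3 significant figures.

26.8 µg/mL

Css = rate / CL = 163 / 5.28 = 30.87 µg/mL
k = ln 2 / 11.6 = 0.05975 h⁻¹
C(t) = Css (1 − e^(−kt)) = 30.87 × (1 − e^(−2.026)) = 30.87 × 0.8681 ≈ 26.8 µg/mL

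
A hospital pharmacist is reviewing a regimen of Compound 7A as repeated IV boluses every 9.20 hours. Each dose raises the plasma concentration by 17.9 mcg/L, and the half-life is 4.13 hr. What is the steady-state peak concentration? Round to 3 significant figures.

22.8 mcg/L

k = ln 2 / 4.13 = 0.1678 hr⁻¹
Fraction remaining after one interval: e^(−kτ) = e^(−0.1678 × 9.20) = 0.2135
R = 1 / (1 − 0.2135) = 1.271
Css,max = 17.9 × 1.271 ≈ 22.8 mcg/L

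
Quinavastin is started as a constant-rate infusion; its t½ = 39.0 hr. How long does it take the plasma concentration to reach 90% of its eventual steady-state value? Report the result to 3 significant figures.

130 hours

k = ln 2 / 39.0 = 0.01777 hr⁻¹
f = 1 − e^(−kt)  ⇒  t = −ln(1 − f) / k
t = −ln(1 − 0.9) / 0.01777 = 2.303 / 0.01777 ≈ 130 hours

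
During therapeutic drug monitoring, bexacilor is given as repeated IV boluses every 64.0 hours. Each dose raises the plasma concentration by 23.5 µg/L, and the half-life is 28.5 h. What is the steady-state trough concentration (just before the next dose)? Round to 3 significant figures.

k = ln 2 / 28.5 = 0.02432 h⁻¹
Fraction remaining after one interval: e^(−kτ) = e^(−0.02432 × 64.0) = 0.2109
R = 1 / (1 − 0.2109) = 1.267
Css,max = 23.5 × 1.267 = 29.78 µg/L
Css,min = Css,max × e^(−kτ) = 29.78 × 0.2109 ≈ 6.28 µg/L

6.28 µg/L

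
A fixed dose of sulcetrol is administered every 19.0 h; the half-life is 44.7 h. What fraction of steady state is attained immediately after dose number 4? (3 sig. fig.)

k = ln 2 / 44.7 = 0.01551 h⁻¹
f_n = 1 − e^(−nkτ) = 1 − e^(−4 × 0.01551 × 19.0) = 1 − e^(−1.179) = 1 − 0.3077 ≈ 0.692

0.692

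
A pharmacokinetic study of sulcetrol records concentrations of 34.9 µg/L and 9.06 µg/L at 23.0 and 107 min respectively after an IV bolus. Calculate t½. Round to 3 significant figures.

k = ln(C₁/C₂) / (t₂ − t₁) = ln(34.9/9.06) / (107 − 23.0)
  = 1.349 / 84.00 = 0.01605 min⁻¹
t½ = ln 2 / k = ln 2 / 0.01605 ≈ 43.2 minutes

43.2 minutes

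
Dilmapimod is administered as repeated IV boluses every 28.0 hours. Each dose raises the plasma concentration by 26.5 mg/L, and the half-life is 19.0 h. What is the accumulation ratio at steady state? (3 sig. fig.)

1.56

k = ln 2 / 19.0 = 0.03648 h⁻¹
Fraction remaining after one interval: e^(−kτ) = e^(−0.03648 × 28.0) = 0.3601
R = 1 / (1 − 0.3601) = 1 / 0.6399 ≈ 1.56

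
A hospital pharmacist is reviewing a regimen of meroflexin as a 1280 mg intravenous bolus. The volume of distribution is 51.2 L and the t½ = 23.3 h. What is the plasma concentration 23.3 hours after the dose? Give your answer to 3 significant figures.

12.5 mg/L

C₀ = dose / V = 1280 / 51.2 = 25.00 mg/L
k = ln 2 / 23.3 = 0.02975 h⁻¹
C(t) = C₀ e^(−kt) = 25.00 × e^(−0.02975 × 23.3) = 25.00 × e^(−0.6931) = 25.00 × 0.5000 ≈ 12.5 mg/L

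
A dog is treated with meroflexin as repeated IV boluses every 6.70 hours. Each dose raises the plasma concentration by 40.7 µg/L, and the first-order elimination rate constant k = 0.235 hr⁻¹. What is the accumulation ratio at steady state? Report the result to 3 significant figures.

1.26

Fraction remaining after one interval: e^(−kτ) = e^(−0.2350 × 6.70) = 0.2071
R = 1 / (1 − 0.2071) = 1 / 0.7929 ≈ 1.26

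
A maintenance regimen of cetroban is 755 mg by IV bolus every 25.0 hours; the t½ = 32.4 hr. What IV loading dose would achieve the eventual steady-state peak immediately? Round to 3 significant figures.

k = ln 2 / 32.4 = 0.02139 hr⁻¹
Accumulation ratio R = 1 / (1 − e^(−kτ)) = 1 / (1 − e^(−0.02139×25.0)) = 1 / (1 − 0.5858) = 2.414
Loading dose = maintenance dose × R = 755 × 2.414 ≈ 1820 mg

1820 mg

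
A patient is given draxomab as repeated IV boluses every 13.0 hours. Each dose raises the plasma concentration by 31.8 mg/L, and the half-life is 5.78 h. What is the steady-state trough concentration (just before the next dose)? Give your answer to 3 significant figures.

k = ln 2 / 5.78 = 0.1199 h⁻¹
Fraction remaining after one interval: e^(−kτ) = e^(−0.1199 × 13.0) = 0.2104
R = 1 / (1 − 0.2104) = 1.266
Css,max = 31.8 × 1.266 = 40.27 mg/L
Css,min = Css,max × e^(−kτ) = 40.27 × 0.2104 ≈ 8.47 mg/L

8.47 mg/L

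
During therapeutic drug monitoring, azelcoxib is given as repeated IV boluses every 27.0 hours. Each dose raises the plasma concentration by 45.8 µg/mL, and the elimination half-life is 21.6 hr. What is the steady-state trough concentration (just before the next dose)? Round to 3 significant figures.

k = ln 2 / 21.6 = 0.03209 hr⁻¹
Fraction remaining after one interval: e^(−kτ) = e^(−0.03209 × 27.0) = 0.4204
R = 1 / (1 − 0.4204) = 1.725
Css,max = 45.8 × 1.725 = 79.03 µg/mL
Css,min = Css,max × e^(−kτ) = 79.03 × 0.4204 ≈ 33.2 µg/mL

33.2 µg/mL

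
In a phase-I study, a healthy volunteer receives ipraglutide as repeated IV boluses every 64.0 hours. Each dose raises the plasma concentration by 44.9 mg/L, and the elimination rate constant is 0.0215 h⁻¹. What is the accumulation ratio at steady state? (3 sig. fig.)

1.34

Fraction remaining after one interval: e^(−kτ) = e^(−0.02150 × 64.0) = 0.2526
R = 1 / (1 − 0.2526) = 1 / 0.7474 ≈ 1.34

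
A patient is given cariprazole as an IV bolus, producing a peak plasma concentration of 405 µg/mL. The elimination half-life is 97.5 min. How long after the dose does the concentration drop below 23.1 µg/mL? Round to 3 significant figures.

k = ln 2 / 97.5 = 0.007109 min⁻¹
C(t) = C₀ e^(−kt)  ⇒  t = ln(C₀/C) / k
t = ln(405/23.1) / 0.007109 = 2.864 / 0.007109 ≈ 403 minutes

403 minutes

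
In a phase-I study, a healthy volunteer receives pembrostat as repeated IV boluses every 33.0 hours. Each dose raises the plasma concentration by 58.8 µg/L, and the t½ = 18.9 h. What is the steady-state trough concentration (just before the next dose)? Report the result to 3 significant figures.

k = ln 2 / 18.9 = 0.03667 h⁻¹
Fraction remaining after one interval: e^(−kτ) = e^(−0.03667 × 33.0) = 0.2981
R = 1 / (1 − 0.2981) = 1.425
Css,max = 58.8 × 1.425 = 83.78 µg/L
Css,min = Css,max × e^(−kτ) = 83.78 × 0.2981 ≈ 25.0 µg/L

25.0 µg/L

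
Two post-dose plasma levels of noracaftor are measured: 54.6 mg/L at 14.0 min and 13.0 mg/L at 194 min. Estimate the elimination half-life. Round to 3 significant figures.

86.9 minutes

k = ln(C₁/C₂) / (t₂ − t₁) = ln(54.6/13.0) / (194 − 14.0)
  = 1.435 / 180.0 = 0.007973 min⁻¹
t½ = ln 2 / k = ln 2 / 0.007973 ≈ 86.9 minutes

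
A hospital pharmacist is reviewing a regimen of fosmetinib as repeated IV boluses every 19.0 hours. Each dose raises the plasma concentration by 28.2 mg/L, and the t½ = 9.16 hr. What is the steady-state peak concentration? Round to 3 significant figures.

37.0 mg/L

k = ln 2 / 9.16 = 0.07567 hr⁻¹
Fraction remaining after one interval: e^(−kτ) = e^(−0.07567 × 19.0) = 0.2375
R = 1 / (1 − 0.2375) = 1.311
Css,max = 28.2 × 1.311 ≈ 37.0 mg/L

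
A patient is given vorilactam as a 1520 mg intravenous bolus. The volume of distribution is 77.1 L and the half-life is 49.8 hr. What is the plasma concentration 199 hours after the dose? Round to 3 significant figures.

C₀ = dose / V = 1520 / 77.1 = 19.71 µg/mL
k = ln 2 / 49.8 = 0.01392 hr⁻¹
C(t) = C₀ e^(−kt) = 19.71 × e^(−0.01392 × 199) = 19.71 × e^(−2.770) = 19.71 × 0.06267 ≈ 1.24 µg/mL

1.24 µg/mL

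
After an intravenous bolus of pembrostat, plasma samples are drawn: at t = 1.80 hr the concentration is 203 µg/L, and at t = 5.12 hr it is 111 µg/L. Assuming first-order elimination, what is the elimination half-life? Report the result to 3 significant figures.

3.81 hours

k = ln(C₁/C₂) / (t₂ − t₁) = ln(203/111) / (5.12 − 1.80)
  = 0.6037 / 3.320 = 0.1818 hr⁻¹
t½ = ln 2 / k = ln 2 / 0.1818 ≈ 3.81 hours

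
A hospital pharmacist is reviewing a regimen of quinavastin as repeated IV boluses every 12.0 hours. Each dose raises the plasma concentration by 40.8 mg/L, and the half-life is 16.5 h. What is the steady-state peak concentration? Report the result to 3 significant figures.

k = ln 2 / 16.5 = 0.04201 h⁻¹
Fraction remaining after one interval: e^(−kτ) = e^(−0.04201 × 12.0) = 0.6040
R = 1 / (1 − 0.6040) = 2.526
Css,max = 40.8 × 2.526 ≈ 103 mg/L

103 mg/L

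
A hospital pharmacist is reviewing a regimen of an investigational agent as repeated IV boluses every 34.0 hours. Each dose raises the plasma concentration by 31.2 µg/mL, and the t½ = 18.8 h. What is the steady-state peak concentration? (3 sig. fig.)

k = ln 2 / 18.8 = 0.03687 h⁻¹
Fraction remaining after one interval: e^(−kτ) = e^(−0.03687 × 34.0) = 0.2855
R = 1 / (1 − 0.2855) = 1.400
Css,max = 31.2 × 1.400 ≈ 43.7 µg/mL

43.7 µg/mL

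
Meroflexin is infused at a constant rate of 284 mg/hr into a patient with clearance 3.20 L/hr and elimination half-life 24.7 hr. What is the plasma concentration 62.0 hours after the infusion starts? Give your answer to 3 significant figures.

73.2 mg/L

Css = rate / CL = 284 / 3.20 = 88.75 mg/L
k = ln 2 / 24.7 = 0.02806 hr⁻¹
C(t) = Css (1 − e^(−kt)) = 88.75 × (1 − e^(−1.740)) = 88.75 × 0.8245 ≈ 73.2 mg/L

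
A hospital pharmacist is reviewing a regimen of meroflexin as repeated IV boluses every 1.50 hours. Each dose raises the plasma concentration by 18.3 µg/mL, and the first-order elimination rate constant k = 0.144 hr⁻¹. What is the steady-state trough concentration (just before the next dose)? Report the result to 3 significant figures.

Fraction remaining after one interval: e^(−kτ) = e^(−0.1440 × 1.50) = 0.8057
R = 1 / (1 − 0.8057) = 5.148
Css,max = 18.3 × 5.148 = 94.20 µg/mL
Css,min = Css,max × e^(−kτ) = 94.20 × 0.8057 ≈ 75.9 µg/mL

75.9 µg/mL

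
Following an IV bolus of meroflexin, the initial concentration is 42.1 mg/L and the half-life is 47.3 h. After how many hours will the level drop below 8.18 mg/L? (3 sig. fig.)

k = ln 2 / 47.3 = 0.01465 h⁻¹
C(t) = C₀ e^(−kt)  ⇒  t = ln(C₀/C) / k
t = ln(42.1/8.18) / 0.01465 = 1.638 / 0.01465 ≈ 112 hours

112 hours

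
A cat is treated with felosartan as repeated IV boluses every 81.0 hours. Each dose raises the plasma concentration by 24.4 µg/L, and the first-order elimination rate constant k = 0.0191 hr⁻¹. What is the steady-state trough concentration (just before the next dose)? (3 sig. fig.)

6.60 µg/L

Fraction remaining after one interval: e^(−kτ) = e^(−0.01910 × 81.0) = 0.2129
R = 1 / (1 − 0.2129) = 1.270
Css,max = 24.4 × 1.270 = 31.00 µg/L
Css,min = Css,max × e^(−kτ) = 31.00 × 0.2129 ≈ 6.60 µg/L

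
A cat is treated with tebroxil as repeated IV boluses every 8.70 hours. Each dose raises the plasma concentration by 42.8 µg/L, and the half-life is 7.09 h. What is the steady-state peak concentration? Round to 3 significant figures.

74.7 µg/L

k = ln 2 / 7.09 = 0.09776 h⁻¹
Fraction remaining after one interval: e^(−kτ) = e^(−0.09776 × 8.70) = 0.4272
R = 1 / (1 − 0.4272) = 1.746
Css,max = 42.8 × 1.746 ≈ 74.7 µg/L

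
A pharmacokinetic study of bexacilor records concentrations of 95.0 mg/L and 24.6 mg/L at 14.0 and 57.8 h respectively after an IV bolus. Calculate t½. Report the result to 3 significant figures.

22.5 hours

k = ln(C₁/C₂) / (t₂ − t₁) = ln(95.0/24.6) / (57.8 − 14.0)
  = 1.351 / 43.80 = 0.03085 h⁻¹
t½ = ln 2 / k = ln 2 / 0.03085 ≈ 22.5 hours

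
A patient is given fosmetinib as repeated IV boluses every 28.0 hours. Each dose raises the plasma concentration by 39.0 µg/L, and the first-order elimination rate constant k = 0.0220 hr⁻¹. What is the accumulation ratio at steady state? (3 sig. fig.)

Fraction remaining after one interval: e^(−kτ) = e^(−0.02200 × 28.0) = 0.5401
R = 1 / (1 − 0.5401) = 1 / 0.4599 ≈ 2.17

2.17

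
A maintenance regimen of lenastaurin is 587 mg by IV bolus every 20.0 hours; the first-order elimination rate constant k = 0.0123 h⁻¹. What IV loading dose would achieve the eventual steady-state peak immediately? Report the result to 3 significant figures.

Accumulation ratio R = 1 / (1 − e^(−kτ)) = 1 / (1 − e^(−0.01230×20.0)) = 1 / (1 − 0.7819) = 4.586
Loading dose = maintenance dose × R = 587 × 4.586 ≈ 2690 mg

2690 mg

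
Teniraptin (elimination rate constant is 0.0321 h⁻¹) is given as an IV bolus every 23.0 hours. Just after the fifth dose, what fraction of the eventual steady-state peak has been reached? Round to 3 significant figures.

0.975

f_n = 1 − e^(−nkτ) = 1 − e^(−5 × 0.03210 × 23.0) = 1 − e^(−3.691) = 1 − 0.02493 ≈ 0.975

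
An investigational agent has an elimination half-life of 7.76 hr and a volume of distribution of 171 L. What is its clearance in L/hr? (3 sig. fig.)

k = ln 2 / t½ = ln 2 / 7.76 = 0.08932 hr⁻¹
CL = k · V = 0.08932 × 171 ≈ 15.3 L/hr

15.3 L/hr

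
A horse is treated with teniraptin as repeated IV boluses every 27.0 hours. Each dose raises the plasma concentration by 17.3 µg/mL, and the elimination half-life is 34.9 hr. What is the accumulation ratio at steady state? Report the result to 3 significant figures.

k = ln 2 / 34.9 = 0.01986 hr⁻¹
Fraction remaining after one interval: e^(−kτ) = e^(−0.01986 × 27.0) = 0.5849
R = 1 / (1 − 0.5849) = 1 / 0.4151 ≈ 2.41

2.41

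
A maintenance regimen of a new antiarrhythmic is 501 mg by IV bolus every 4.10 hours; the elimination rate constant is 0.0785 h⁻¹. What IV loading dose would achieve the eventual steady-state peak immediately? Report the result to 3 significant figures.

1820 mg

Accumulation ratio R = 1 / (1 − e^(−kτ)) = 1 / (1 − e^(−0.07850×4.10)) = 1 / (1 − 0.7248) = 3.634
Loading dose = maintenance dose × R = 501 × 3.634 ≈ 1820 mg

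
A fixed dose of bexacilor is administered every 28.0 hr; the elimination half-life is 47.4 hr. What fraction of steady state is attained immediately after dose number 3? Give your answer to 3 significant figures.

k = ln 2 / 47.4 = 0.01462 hr⁻¹
f_n = 1 − e^(−nkτ) = 1 − e^(−3 × 0.01462 × 28.0) = 1 − e^(−1.228) = 1 − 0.2928 ≈ 0.707

0.707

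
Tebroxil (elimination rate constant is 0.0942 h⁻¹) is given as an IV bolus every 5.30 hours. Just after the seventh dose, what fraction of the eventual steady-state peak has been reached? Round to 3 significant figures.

f_n = 1 − e^(−nkτ) = 1 − e^(−7 × 0.09420 × 5.30) = 1 − e^(−3.495) = 1 − 0.03035 ≈ 0.970

0.970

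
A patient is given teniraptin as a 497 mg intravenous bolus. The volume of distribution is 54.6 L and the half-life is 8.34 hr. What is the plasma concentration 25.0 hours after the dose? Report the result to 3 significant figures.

C₀ = dose / V = 497 / 54.6 = 9.103 µg/mL
k = ln 2 / 8.34 = 0.08311 hr⁻¹
C(t) = C₀ e^(−kt) = 9.103 × e^(−0.08311 × 25.0) = 9.103 × e^(−2.078) = 9.103 × 0.1252 ≈ 1.14 µg/mL

1.14 µg/mL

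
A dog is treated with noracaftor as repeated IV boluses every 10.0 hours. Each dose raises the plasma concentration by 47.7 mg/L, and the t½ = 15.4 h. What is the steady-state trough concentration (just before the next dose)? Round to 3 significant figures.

k = ln 2 / 15.4 = 0.04501 h⁻¹
Fraction remaining after one interval: e^(−kτ) = e^(−0.04501 × 10.0) = 0.6376
R = 1 / (1 − 0.6376) = 2.759
Css,max = 47.7 × 2.759 = 131.6 mg/L
Css,min = Css,max × e^(−kτ) = 131.6 × 0.6376 ≈ 83.9 mg/L

83.9 mg/L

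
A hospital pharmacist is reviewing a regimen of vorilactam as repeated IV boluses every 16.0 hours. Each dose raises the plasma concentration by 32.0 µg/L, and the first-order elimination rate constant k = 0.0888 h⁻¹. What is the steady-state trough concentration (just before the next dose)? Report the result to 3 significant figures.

10.2 µg/L

Fraction remaining after one interval: e^(−kτ) = e^(−0.08880 × 16.0) = 0.2415
R = 1 / (1 − 0.2415) = 1.318
Css,max = 32.0 × 1.318 = 42.19 µg/L
Css,min = Css,max × e^(−kτ) = 42.19 × 0.2415 ≈ 10.2 µg/L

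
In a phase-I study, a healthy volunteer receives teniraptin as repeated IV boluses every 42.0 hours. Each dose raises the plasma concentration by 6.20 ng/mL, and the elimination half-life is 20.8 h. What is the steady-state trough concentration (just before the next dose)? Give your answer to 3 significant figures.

2.03 ng/mL

k = ln 2 / 20.8 = 0.03332 h⁻¹
Fraction remaining after one interval: e^(−kτ) = e^(−0.03332 × 42.0) = 0.2467
R = 1 / (1 − 0.2467) = 1.327
Css,max = 6.20 × 1.327 = 8.230 ng/mL
Css,min = Css,max × e^(−kτ) = 8.230 × 0.2467 ≈ 2.03 ng/mL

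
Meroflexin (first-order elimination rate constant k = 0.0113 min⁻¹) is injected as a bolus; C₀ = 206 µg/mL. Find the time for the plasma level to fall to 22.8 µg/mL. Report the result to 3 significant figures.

195 minutes

C(t) = C₀ e^(−kt)  ⇒  t = ln(C₀/C) / k
t = ln(206/22.8) / 0.01130 = 2.201 / 0.01130 ≈ 195 minutes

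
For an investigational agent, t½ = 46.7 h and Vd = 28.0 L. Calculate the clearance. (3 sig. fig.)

k = ln 2 / t½ = ln 2 / 46.7 = 0.01484 h⁻¹
CL = k · V = 0.01484 × 28.0 ≈ 0.416 L/h

0.416 L/h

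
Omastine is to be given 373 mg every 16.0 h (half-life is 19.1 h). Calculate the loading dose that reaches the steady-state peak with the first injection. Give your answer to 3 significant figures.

847 mg

k = ln 2 / 19.1 = 0.03629 h⁻¹
Accumulation ratio R = 1 / (1 − e^(−kτ)) = 1 / (1 − e^(−0.03629×16.0)) = 1 / (1 − 0.5595) = 2.270
Loading dose = maintenance dose × R = 373 × 2.270 ≈ 847 mg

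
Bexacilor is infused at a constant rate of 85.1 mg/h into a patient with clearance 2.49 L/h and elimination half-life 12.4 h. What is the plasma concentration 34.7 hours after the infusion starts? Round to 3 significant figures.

Css = rate / CL = 85.1 / 2.49 = 34.18 µg/mL
k = ln 2 / 12.4 = 0.05590 h⁻¹
C(t) = Css (1 − e^(−kt)) = 34.18 × (1 − e^(−1.940)) = 34.18 × 0.8563 ≈ 29.3 µg/mL

29.3 µg/mL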